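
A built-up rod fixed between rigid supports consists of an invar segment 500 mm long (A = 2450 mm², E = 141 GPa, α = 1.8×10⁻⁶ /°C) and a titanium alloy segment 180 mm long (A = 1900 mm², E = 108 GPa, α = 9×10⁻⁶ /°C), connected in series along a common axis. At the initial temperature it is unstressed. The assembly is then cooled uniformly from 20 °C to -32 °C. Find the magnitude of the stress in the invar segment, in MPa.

σ ≈ 23 MPa (tensile)

If the supports were absent, the total length change would be Σ αᵢΔT Lᵢ = 1.8×10⁻⁶×52×500 + 9×10⁻⁶×52×180 = 0.131 mm.
The rigid supports impose zero overall length change; the single axial force P common to all segments must satisfy P Σ Lᵢ/(AᵢEᵢ) = δ_free.
Σ Lᵢ/(AᵢEᵢ) = 500/(2450×141×10³) + 180/(1900×108×10³) = 2.325×10⁻⁶ mm/N.
Hence P = δ_free / Σ(L/AE) = 0.131/2.325×10⁻⁶ = 56.37 kN (tensile).
σ_{invar} = P / A = 56370 / 2450 = 23.01 MPa.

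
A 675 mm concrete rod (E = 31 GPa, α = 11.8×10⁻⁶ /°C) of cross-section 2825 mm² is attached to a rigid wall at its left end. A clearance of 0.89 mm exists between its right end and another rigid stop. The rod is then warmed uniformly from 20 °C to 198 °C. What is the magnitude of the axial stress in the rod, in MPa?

σ ≈ 24.2 MPa (compressive)

Unrestrained expansion: δ_free = αΔT L = 11.8×10⁻⁶ × 178 × 675 = 1.418 mm.
After closing the 0.89 mm clearance, 1.418 − 0.89 = 0.5278 mm of expansion remains to be suppressed by the wall.
That suppressed elongation corresponds to σ = E·Δ/L = 31×10³ × 0.5278/675 = 24.24 MPa.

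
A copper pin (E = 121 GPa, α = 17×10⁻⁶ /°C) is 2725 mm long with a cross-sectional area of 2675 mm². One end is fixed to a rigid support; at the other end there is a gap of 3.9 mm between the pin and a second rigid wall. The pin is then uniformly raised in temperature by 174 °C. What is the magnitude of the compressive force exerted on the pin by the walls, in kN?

P ≈ 494 kN

Unrestrained expansion: δ_free = αΔT L = 17×10⁻⁶ × 174 × 2725 = 8.061 mm.
After closing the 3.9 mm clearance, 8.061 − 3.9 = 4.161 mm of expansion remains to be suppressed by the wall.
So σ = E(δ_free − g)/L = 121×10³ × 4.161/2725 = 184.7 MPa.
P = σA = 184.7 × 2675 = 494.2 kN.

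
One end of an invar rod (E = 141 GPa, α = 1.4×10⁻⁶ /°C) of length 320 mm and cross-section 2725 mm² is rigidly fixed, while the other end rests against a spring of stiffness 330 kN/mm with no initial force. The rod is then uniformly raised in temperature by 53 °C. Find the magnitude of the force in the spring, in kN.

Free thermal expansion: δ_free = αΔT L = 1.4×10⁻⁶ × 53 × 320 = 0.02374 mm.
With a force P in the spring, the elastic change of the rod is PL/(AE) and that of the spring is P/k; compatibility requires their sum to equal δ_free.
P [ L/(AE) + 1/k ] = δ_free → P [ 320/(2725×141×10³) + 1/(330×10³) ] = 0.02374.
P = 0.02374 / 3.863×10⁻⁶ = 6146 N.

P ≈ 6.15 kN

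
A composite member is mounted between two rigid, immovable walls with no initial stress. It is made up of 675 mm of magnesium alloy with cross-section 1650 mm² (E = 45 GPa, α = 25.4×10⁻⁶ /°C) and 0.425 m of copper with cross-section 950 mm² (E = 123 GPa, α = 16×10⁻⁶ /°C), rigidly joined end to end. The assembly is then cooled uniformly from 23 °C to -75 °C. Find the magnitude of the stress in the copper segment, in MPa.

If the supports were absent, the total length change would be Σ αᵢΔT Lᵢ = 25.4×10⁻⁶×98×675 + 16×10⁻⁶×98×425 = 2.347 mm.
Since the ends are fixed, an axial force P builds up, equal in every segment, with P · Σ Lᵢ/(AᵢEᵢ) = δ_free.
The series flexibility is Σ Lᵢ/(AᵢEᵢ) = 675/(1650×45×10³) + 425/(950×123×10³) = 1.273×10⁻⁵ mm/N.
P = 2.347 / 1.273×10⁻⁵ = 184400 N = 184.4 kN, tensile.
σ_{copper} = P / A = 184400 / 950 = 194.1 MPa.

σ ≈ 194 MPa (tensile)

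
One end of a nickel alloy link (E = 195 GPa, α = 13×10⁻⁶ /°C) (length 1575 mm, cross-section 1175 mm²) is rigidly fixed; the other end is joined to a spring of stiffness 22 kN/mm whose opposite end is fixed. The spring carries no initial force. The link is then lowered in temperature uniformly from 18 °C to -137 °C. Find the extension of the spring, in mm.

If the spring were absent the link would shorten by αΔT L = 13×10⁻⁶ × 155 × 1575 = 3.174 mm.
Let P be the tensile force in the spring. The link extends elastically by PL/(AE) and the spring stretches by P/k; together these equal δ_free.
So P = δ_free / [L/(AE) + 1/k] = 3.174 / [ 1575/(1175×195×10³) + 1/(22×10³) ].
P = 3.174 / 5.233×10⁻⁵ = 60650 N.
Spring extension = P/k = 60650/(22×10³) = 2.757 mm.

δ ≈ 2.76 mm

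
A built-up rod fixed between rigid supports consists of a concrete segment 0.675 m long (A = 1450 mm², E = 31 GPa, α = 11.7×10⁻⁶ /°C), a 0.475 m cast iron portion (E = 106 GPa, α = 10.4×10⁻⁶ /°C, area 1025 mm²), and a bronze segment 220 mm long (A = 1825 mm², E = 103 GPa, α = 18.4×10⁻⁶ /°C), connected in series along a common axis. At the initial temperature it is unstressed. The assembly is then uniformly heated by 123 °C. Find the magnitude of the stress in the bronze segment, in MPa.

With the walls removed the bar would change length by δ_free = Σ αᵢΔT Lᵢ = 11.7×10⁻⁶×123×675 + 10.4×10⁻⁶×123×475 + 18.4×10⁻⁶×123×220 = 2.077 mm.
The rigid supports impose zero overall length change; the single axial force P common to all segments must satisfy P Σ Lᵢ/(AᵢEᵢ) = δ_free.
The series flexibility is Σ Lᵢ/(AᵢEᵢ) = 675/(1450×31×10³) + 475/(1025×106×10³) + 220/(1825×103×10³) = 2.056×10⁻⁵ mm/N.
So P = 2.077 / 2.056×10⁻⁵ = 101 kN, compressive.
σ_{bronze} = P / A = 101000 / 1825 = 55.35 MPa.

σ ≈ 55.4 MPa (compressive)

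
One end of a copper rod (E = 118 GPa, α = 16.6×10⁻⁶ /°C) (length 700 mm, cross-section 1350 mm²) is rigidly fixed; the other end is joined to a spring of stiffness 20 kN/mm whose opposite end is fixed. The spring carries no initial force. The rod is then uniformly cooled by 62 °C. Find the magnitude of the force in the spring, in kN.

P ≈ 13.2 kN

Free thermal contraction: δ_free = αΔT L = 16.6×10⁻⁶ × 62 × 700 = 0.7204 mm.
With a force P in the spring, the elastic change of the rod is PL/(AE) and that of the spring is P/k; compatibility requires their sum to equal δ_free.
So P = δ_free / [L/(AE) + 1/k] = 0.7204 / [ 700/(1350×118×10³) + 1/(20×10³) ].
P = 0.7204 / 5.439×10⁻⁵ = 13240 N.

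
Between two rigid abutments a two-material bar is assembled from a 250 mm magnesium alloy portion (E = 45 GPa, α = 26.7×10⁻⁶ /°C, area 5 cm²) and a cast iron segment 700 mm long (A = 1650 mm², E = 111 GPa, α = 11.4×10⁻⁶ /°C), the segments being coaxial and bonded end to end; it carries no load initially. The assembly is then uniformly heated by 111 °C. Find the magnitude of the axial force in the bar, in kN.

With the walls removed the bar would change length by δ_free = Σ αᵢΔT Lᵢ = 26.7×10⁻⁶×111×250 + 11.4×10⁻⁶×111×700 = 1.627 mm.
The rigid supports impose zero overall length change; the single axial force P common to all segments must satisfy P Σ Lᵢ/(AᵢEᵢ) = δ_free.
The series flexibility is Σ Lᵢ/(AᵢEᵢ) = 250/(500×45×10³) + 700/(1650×111×10³) = 1.493×10⁻⁵ mm/N.
So P = 1.627 / 1.493×10⁻⁵ = 108.9 kN, compressive.

P ≈ 109 kN (compressive)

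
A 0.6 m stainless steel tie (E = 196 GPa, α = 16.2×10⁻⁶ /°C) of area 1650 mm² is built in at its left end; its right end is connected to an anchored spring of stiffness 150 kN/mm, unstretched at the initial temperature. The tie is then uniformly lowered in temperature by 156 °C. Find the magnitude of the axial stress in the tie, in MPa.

If the spring were absent the tie would shorten by αΔT L = 16.2×10⁻⁶ × 156 × 600 = 1.516 mm.
Let P be the tensile force in the spring. The tie extends elastically by PL/(AE) and the spring stretches by P/k; together these equal δ_free.
So P = δ_free / [L/(AE) + 1/k] = 1.516 / [ 600/(1650×196×10³) + 1/(150×10³) ].
P = 1.516 / 8.522×10⁻⁶ = 177900 N.
σ = P/A = 177900/1650 = 107.8 MPa.

σ ≈ 108 MPa (tensile)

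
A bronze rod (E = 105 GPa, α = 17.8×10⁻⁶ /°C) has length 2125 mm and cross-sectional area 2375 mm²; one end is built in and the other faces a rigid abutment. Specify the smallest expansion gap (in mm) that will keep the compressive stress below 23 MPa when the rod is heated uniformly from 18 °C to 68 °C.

With no wall the rod would lengthen by αΔT L = 17.8×10⁻⁶ × 50 × 2125 = 1.891 mm.
At the allowable stress the elastic shortening the wall may impose is σL/E = 23 × 2125 / (105×10³) = 0.4655 mm.
The gap must absorb the remainder: g_min = 1.891 − 0.4655 = 1.426 mm.

g ≈ 1.43 mm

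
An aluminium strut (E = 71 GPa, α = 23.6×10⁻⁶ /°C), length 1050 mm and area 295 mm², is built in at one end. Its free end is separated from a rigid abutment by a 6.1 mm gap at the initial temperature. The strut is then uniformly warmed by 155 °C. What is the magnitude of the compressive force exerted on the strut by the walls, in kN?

If the wall were absent the strut would grow by αΔT L = 23.6×10⁻⁶ × 155 × 1050 = 3.841 mm.
Since δ_free = 3.84 mm is less than the 6.1 mm gap, the strut never touches the wall. No axial force develops.

P ≈ 0 kN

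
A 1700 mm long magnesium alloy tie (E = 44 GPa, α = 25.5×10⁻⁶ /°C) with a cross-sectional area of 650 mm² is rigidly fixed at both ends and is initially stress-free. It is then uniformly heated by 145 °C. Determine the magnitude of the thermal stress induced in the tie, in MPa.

σ ≈ 163 MPa (compressive)

With length fixed, the mechanical strain must cancel the thermal strain αΔT = 25.5×10⁻⁶ × 145 = 3697.5×10⁻⁶.
The stress required to suppress this strain is σ = Eε = 44×10³ × 3697.5×10⁻⁶ = 162.7 MPa, compressive since the tie is trying to expand.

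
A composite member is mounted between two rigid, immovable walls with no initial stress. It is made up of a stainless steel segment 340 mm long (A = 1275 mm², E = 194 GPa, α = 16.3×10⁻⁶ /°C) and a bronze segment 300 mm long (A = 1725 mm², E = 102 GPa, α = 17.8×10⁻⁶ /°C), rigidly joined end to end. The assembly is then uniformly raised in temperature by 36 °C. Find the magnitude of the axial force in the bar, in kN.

Free thermal expansion of the whole bar: Σ αᵢΔT Lᵢ = 16.3×10⁻⁶×36×340 + 17.8×10⁻⁶×36×300 = 0.3918 mm.
Since the ends are fixed, an axial force P builds up, equal in every segment, with P · Σ Lᵢ/(AᵢEᵢ) = δ_free.
Σ Lᵢ/(AᵢEᵢ) = 340/(1275×194×10³) + 300/(1725×102×10³) = 3.08×10⁻⁶ mm/N.
Hence P = δ_free / Σ(L/AE) = 0.3918/3.08×10⁻⁶ = 127.2 kN (compressive).

P ≈ 127 kN (compressive)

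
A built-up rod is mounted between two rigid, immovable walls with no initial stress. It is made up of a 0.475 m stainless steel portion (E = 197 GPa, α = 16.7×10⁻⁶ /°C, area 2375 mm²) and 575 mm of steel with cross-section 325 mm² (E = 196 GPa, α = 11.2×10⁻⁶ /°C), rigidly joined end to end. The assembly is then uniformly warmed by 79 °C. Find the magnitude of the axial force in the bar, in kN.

Free thermal expansion of the whole bar: Σ αᵢΔT Lᵢ = 16.7×10⁻⁶×79×475 + 11.2×10⁻⁶×79×575 = 1.135 mm.
The rigid supports impose zero overall length change; the single axial force P common to all segments must satisfy P Σ Lᵢ/(AᵢEᵢ) = δ_free.
The series flexibility is Σ Lᵢ/(AᵢEᵢ) = 475/(2375×197×10³) + 575/(325×196×10³) = 1.004×10⁻⁵ mm/N.
P = 1.135 / 1.004×10⁻⁵ = 113100 N = 113.1 kN, compressive.

P ≈ 113 kN (compressive)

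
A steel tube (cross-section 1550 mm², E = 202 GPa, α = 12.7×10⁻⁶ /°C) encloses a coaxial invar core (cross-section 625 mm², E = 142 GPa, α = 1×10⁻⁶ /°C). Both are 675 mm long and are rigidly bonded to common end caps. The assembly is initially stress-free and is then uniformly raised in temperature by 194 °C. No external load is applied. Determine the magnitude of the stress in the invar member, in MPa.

σ ≈ 251 MPa (tensile)

The steel has the larger α, so on heating it would change length more than the invar if both were free. The rigid plates force a common final length, so the steel is put into compression and the invar into tension, with equal and opposite forces P (no external load).
Compatibility of the two members (thermal + elastic change equal): (α₁ − α₂)ΔT = P·[1/(A₁E₁) + 1/(A₂E₂)].
|α₁ − α₂|·ΔT = 11.7×10⁻⁶ × 194 = 0.00227.
1/(A₁E₁) + 1/(A₂E₂) = 1/(1550×202×10³) + 1/(625×142×10³) = 1.446×10⁻⁸ N⁻¹.
So P = 0.00227 / 1.446×10⁻⁸ = 157 kN.
σ_{invar} = P/A₂ = 157000/625 = 251.1 MPa, tensile.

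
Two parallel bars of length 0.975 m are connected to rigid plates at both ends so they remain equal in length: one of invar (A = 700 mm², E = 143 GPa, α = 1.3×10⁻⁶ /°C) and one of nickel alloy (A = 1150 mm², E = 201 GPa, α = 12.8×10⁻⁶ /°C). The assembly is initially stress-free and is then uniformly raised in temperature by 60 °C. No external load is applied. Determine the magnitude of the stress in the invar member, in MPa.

Equilibrium of a rigid end plate with no external load gives equal and opposite internal forces ±P in the two members. Since α_{nickel alloy} > α_{invar}, heating drives the nickel alloy into compression and the invar into tension.
Setting the final lengths equal and cancelling L: (α₁ − α₂)ΔT = P/(A₁E₁) + P/(A₂E₂).
|α₁ − α₂|·ΔT = 11.5×10⁻⁶ × 60 = 0.00069.
1/(A₁E₁) + 1/(A₂E₂) = 1/(700×143×10³) + 1/(1150×201×10³) = 1.432×10⁻⁸ N⁻¹.
P = 0.00069 / 1.432×10⁻⁸ = 48200 N = 48.2 kN.
σ_{invar} = P/A₁ = 48200/700 = 68.85 MPa, tensile.

σ ≈ 68.9 MPa (tensile)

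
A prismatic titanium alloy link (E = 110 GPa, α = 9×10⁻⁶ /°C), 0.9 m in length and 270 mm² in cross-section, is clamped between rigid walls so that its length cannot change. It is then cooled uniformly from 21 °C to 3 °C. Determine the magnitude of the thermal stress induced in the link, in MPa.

σ ≈ 17.8 MPa (tensile)

The supports are rigid, so the total axial strain is zero. The restrained thermal strain is ε = αΔT = 9×10⁻⁶ × 18 = 162×10⁻⁶.
σ = EαΔT = 110×10³ × 9×10⁻⁶ × 18 = 17.82 MPa (tensile; the link is trying to contract).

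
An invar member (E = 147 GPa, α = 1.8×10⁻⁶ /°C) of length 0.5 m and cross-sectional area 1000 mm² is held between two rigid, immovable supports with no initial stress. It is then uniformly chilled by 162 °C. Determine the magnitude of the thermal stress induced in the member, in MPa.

Because both ends are immovable the net strain is zero, and the suppressed thermal strain is αΔT = 1.8×10⁻⁶ × 162 = 291.6×10⁻⁶.
Hence σ = E·αΔT = 147×10³ × 291.6×10⁻⁶ = 42.87 MPa, tensile.

σ ≈ 42.9 MPa (tensile)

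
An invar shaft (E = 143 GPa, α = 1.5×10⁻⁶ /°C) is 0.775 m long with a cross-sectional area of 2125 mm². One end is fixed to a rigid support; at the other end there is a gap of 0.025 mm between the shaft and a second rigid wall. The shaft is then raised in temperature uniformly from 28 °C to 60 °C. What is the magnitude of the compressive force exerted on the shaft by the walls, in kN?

P ≈ 4.78 kN

Free thermal elongation = αΔT L = 1.5×10⁻⁶ × 32 × 775 = 0.0372 mm.
The gap closes (δ_free > 0.025 mm) and the wall then resists a further 0.0372 − 0.025 = 0.0122 mm of expansion.
That suppressed elongation corresponds to σ = E·Δ/L = 143×10³ × 0.0122/775 = 2.251 MPa.
P = σA = 2.251 × 2125 = 4.784 kN.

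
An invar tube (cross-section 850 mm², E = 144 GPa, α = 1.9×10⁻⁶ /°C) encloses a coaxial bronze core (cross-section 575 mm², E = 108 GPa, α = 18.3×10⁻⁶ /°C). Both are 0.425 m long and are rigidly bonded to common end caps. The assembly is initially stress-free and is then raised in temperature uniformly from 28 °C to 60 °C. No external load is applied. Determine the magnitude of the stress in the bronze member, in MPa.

The bronze has the larger α, so on heating it would change length more than the invar if both were free. The rigid plates force a common final length, so the bronze is put into compression and the invar into tension, with equal and opposite forces P (no external load).
Setting the final lengths equal and cancelling L: (α₁ − α₂)ΔT = P/(A₁E₁) + P/(A₂E₂).
|α₁ − α₂|·ΔT = 16.4×10⁻⁶ × 32 = 0.0005248.
1/(A₁E₁) + 1/(A₂E₂) = 1/(850×144×10³) + 1/(575×108×10³) = 2.427×10⁻⁸ N⁻¹.
So P = 0.0005248 / 2.427×10⁻⁸ = 21.62 kN.
σ_{bronze} = P/A₂ = 21620/575 = 37.6 MPa, compressive.

σ ≈ 37.6 MPa (compressive)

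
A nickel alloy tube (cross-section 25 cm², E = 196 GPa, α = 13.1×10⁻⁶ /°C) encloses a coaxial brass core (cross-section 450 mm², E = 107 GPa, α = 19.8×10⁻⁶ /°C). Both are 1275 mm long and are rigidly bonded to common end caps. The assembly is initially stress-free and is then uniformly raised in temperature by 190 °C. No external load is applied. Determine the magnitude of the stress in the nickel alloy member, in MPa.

σ ≈ 22.3 MPa (tensile)

The brass has the larger α, so on heating it would change length more than the nickel alloy if both were free. The rigid plates force a common final length, so the brass is put into compression and the nickel alloy into tension, with equal and opposite forces P (no external load).
Equating the net (thermal + elastic) strains gives |α₁ − α₂|·ΔT = P·[1/(A₁E₁) + 1/(A₂E₂)].
|α₁ − α₂|·ΔT = 6.7×10⁻⁶ × 190 = 0.001273.
1/(A₁E₁) + 1/(A₂E₂) = 1/(2500×196×10³) + 1/(450×107×10³) = 2.281×10⁻⁸ N⁻¹.
So P = 0.001273 / 2.281×10⁻⁸ = 55.81 kN.
σ_{nickel alloy} = P/A₁ = 55810/2500 = 22.32 MPa, tensile.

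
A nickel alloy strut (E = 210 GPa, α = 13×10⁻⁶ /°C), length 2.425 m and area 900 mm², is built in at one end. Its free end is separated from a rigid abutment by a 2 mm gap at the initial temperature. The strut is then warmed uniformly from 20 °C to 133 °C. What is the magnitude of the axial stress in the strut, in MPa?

If the wall were absent the strut would grow by αΔT L = 13×10⁻⁶ × 113 × 2425 = 3.562 mm.
After closing the 2 mm clearance, 3.562 − 2 = 1.562 mm of expansion remains to be suppressed by the wall.
Compatibility: PL/(AE) = 1.562 mm, so σ = P/A = E × (1.562/2425) = 135.3 MPa.

σ ≈ 135 MPa (compressive)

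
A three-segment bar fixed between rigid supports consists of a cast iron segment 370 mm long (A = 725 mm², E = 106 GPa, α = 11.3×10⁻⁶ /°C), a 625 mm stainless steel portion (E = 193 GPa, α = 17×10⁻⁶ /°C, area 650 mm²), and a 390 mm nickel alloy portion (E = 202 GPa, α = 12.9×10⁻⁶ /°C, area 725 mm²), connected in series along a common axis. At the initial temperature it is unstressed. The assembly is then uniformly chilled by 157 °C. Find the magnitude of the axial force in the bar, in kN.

Free thermal contraction of the whole bar: Σ αᵢΔT Lᵢ = 11.3×10⁻⁶×157×370 + 17×10⁻⁶×157×625 + 12.9×10⁻⁶×157×390 = 3.114 mm.
The rigid supports impose zero overall length change; the single axial force P common to all segments must satisfy P Σ Lᵢ/(AᵢEᵢ) = δ_free.
Σ Lᵢ/(AᵢEᵢ) = 370/(725×106×10³) + 625/(650×193×10³) + 390/(725×202×10³) = 1.246×10⁻⁵ mm/N.
So P = 3.114 / 1.246×10⁻⁵ = 250 kN, tensile.

P ≈ 250 kN (tensile)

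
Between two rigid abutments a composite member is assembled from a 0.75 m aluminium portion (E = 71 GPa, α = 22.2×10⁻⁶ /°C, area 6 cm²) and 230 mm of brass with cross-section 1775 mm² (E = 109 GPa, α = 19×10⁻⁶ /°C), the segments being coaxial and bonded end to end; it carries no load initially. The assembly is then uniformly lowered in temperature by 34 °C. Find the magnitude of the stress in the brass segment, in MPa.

σ ≈ 21.4 MPa (tensile)

With the walls removed the bar would change length by δ_free = Σ αᵢΔT Lᵢ = 22.2×10⁻⁶×34×750 + 19×10⁻⁶×34×230 = 0.7147 mm.
The walls prevent any net length change, so an axial force P (same in every segment) develops. Compatibility: P · Σ Lᵢ/(AᵢEᵢ) = δ_free.
Σ Lᵢ/(AᵢEᵢ) = 750/(600×71×10³) + 230/(1775×109×10³) = 1.879×10⁻⁵ mm/N.
So P = 0.7147 / 1.879×10⁻⁵ = 38.03 kN, tensile.
σ_{brass} = P / A = 38030 / 1775 = 21.42 MPa.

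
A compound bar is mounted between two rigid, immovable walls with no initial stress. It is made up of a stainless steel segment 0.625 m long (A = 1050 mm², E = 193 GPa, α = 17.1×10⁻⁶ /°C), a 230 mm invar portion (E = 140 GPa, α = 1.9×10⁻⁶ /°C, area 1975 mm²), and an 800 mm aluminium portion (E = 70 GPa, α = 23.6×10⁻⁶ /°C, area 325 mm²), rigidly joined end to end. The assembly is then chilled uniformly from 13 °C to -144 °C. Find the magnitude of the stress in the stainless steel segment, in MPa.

σ ≈ 115 MPa (tensile)

Free thermal contraction of the whole bar: Σ αᵢΔT Lᵢ = 17.1×10⁻⁶×157×625 + 1.9×10⁻⁶×157×230 + 23.6×10⁻⁶×157×800 = 4.711 mm.
The rigid supports impose zero overall length change; the single axial force P common to all segments must satisfy P Σ Lᵢ/(AᵢEᵢ) = δ_free.
The series flexibility is Σ Lᵢ/(AᵢEᵢ) = 625/(1050×193×10³) + 230/(1975×140×10³) + 800/(325×70×10³) = 3.908×10⁻⁵ mm/N.
P = 4.711 / 3.908×10⁻⁵ = 120500 N = 120.5 kN, tensile.
σ_{stainless steel} = P / A = 120500 / 1050 = 114.8 MPa.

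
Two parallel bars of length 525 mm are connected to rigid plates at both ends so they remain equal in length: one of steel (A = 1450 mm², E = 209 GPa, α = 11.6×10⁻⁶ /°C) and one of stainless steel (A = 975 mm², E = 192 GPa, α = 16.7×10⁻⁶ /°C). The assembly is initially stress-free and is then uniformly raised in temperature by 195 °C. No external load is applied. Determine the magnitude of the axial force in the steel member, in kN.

P ≈ 115 kN (tensile in the steel)

The stainless steel has the larger α, so on heating it would change length more than the steel if both were free. The rigid plates force a common final length, so the stainless steel is put into compression and the steel into tension, with equal and opposite forces P (no external load).
Equating the net (thermal + elastic) strains gives |α₁ − α₂|·ΔT = P·[1/(A₁E₁) + 1/(A₂E₂)].
|α₁ − α₂|·ΔT = 5.1×10⁻⁶ × 195 = 0.0009945.
1/(A₁E₁) + 1/(A₂E₂) = 1/(1450×209×10³) + 1/(975×192×10³) = 8.642×10⁻⁹ N⁻¹.
P = 0.0009945 / 8.642×10⁻⁹ = 115100 N = 115.1 kN.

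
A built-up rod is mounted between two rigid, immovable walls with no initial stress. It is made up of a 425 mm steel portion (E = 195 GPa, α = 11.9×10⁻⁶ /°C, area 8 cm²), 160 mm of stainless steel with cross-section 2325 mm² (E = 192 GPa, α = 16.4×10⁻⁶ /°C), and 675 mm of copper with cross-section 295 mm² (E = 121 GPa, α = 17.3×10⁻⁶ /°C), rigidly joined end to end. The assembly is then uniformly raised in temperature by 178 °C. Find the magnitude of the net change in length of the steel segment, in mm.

With the walls removed the bar would change length by δ_free = Σ αᵢΔT Lᵢ = 11.9×10⁻⁶×178×425 + 16.4×10⁻⁶×178×160 + 17.3×10⁻⁶×178×675 = 3.446 mm.
Since the ends are fixed, an axial force P builds up, equal in every segment, with P · Σ Lᵢ/(AᵢEᵢ) = δ_free.
Σ Lᵢ/(AᵢEᵢ) = 425/(800×195×10³) + 160/(2325×192×10³) + 675/(295×121×10³) = 2.199×10⁻⁵ mm/N.
Hence P = δ_free / Σ(L/AE) = 3.446/2.199×10⁻⁵ = 156.7 kN (compressive).
For the steel segment, free thermal change = 11.9×10⁻⁶×178×425 = 0.9002 mm and elastic change from P = 156700×425/(800×195×10³) = 0.4269 mm; these oppose, so the net change is 0.473 mm (segment lengthens).

|ΔL| ≈ 0.473 mm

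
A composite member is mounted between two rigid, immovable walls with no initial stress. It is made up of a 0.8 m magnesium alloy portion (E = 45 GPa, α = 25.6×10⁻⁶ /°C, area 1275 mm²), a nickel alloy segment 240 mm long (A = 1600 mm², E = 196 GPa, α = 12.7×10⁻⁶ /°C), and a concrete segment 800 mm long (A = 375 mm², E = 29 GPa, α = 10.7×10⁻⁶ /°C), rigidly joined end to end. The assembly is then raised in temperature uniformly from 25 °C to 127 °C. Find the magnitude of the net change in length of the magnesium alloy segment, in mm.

If the supports were absent, the total length change would be Σ αᵢΔT Lᵢ = 25.6×10⁻⁶×102×800 + 12.7×10⁻⁶×102×240 + 10.7×10⁻⁶×102×800 = 3.273 mm.
The rigid supports impose zero overall length change; the single axial force P common to all segments must satisfy P Σ Lᵢ/(AᵢEᵢ) = δ_free.
The series flexibility is Σ Lᵢ/(AᵢEᵢ) = 800/(1275×45×10³) + 240/(1600×196×10³) + 800/(375×29×10³) = 8.827×10⁻⁵ mm/N.
P = 3.273 / 8.827×10⁻⁵ = 37080 N = 37.08 kN, compressive.
For the magnesium alloy segment, free thermal change = 25.6×10⁻⁶×102×800 = 2.089 mm and elastic change from P = 37080×800/(1275×45×10³) = 0.517 mm; these oppose, so the net change is 1.57 mm (segment lengthens).

|ΔL| ≈ 1.57 mm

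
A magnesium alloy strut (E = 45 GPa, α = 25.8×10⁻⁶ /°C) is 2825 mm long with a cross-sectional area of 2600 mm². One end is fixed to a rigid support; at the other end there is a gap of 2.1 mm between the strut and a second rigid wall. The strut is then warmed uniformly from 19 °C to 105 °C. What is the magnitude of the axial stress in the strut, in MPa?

If the wall were absent the strut would grow by αΔT L = 25.8×10⁻⁶ × 86 × 2825 = 6.268 mm.
This exceeds the 2.1 mm gap, so the wall pushes back. The portion of expansion that must be recovered elastically is δ_free − gap = 6.268 − 2.1 = 4.168 mm.
Compatibility: PL/(AE) = 4.168 mm, so σ = P/A = E × (4.168/2825) = 66.39 MPa.

σ ≈ 66.4 MPa (compressive)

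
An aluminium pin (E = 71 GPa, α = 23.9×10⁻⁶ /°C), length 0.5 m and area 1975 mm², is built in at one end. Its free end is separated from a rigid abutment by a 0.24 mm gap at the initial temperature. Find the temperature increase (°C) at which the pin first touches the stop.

ΔT ≈ 20.1 °C

The gap closes when αΔT L = 0.24 mm, since the pin is still unstressed at that instant.
ΔT = 0.24 / (23.9×10⁻⁶ × 500) = 20.08 °C.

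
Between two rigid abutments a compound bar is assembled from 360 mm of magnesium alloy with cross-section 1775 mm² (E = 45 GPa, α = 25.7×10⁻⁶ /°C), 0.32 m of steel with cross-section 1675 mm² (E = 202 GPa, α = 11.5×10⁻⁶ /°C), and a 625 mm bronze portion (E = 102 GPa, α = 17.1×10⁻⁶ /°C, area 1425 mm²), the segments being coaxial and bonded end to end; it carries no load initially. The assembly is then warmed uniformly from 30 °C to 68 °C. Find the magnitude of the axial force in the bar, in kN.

With the walls removed the bar would change length by δ_free = Σ αᵢΔT Lᵢ = 25.7×10⁻⁶×38×360 + 11.5×10⁻⁶×38×320 + 17.1×10⁻⁶×38×625 = 0.8975 mm.
The rigid supports impose zero overall length change; the single axial force P common to all segments must satisfy P Σ Lᵢ/(AᵢEᵢ) = δ_free.
Σ Lᵢ/(AᵢEᵢ) = 360/(1775×45×10³) + 320/(1675×202×10³) + 625/(1425×102×10³) = 9.753×10⁻⁶ mm/N.
Hence P = δ_free / Σ(L/AE) = 0.8975/9.753×10⁻⁶ = 92.03 kN (compressive).

P ≈ 92 kN (compressive)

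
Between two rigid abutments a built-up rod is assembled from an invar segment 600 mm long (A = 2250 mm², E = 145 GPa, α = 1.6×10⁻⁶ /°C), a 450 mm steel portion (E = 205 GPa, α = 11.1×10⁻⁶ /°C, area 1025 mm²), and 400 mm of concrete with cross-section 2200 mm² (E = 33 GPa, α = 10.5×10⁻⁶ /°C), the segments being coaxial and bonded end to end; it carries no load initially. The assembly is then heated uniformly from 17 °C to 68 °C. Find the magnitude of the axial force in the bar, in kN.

If the supports were absent, the total length change would be Σ αᵢΔT Lᵢ = 1.6×10⁻⁶×51×600 + 11.1×10⁻⁶×51×450 + 10.5×10⁻⁶×51×400 = 0.5179 mm.
The rigid supports impose zero overall length change; the single axial force P common to all segments must satisfy P Σ Lᵢ/(AᵢEᵢ) = δ_free.
The series flexibility is Σ Lᵢ/(AᵢEᵢ) = 600/(2250×145×10³) + 450/(1025×205×10³) + 400/(2200×33×10³) = 9.49×10⁻⁶ mm/N.
Hence P = δ_free / Σ(L/AE) = 0.5179/9.49×10⁻⁶ = 54.57 kN (compressive).

P ≈ 54.6 kN (compressive)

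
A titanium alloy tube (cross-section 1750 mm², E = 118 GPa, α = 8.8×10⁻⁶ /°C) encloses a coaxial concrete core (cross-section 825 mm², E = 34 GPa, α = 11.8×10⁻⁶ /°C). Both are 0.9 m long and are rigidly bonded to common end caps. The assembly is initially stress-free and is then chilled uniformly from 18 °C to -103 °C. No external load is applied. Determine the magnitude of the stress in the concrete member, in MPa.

σ ≈ 10.9 MPa (tensile)

Equilibrium of a rigid end plate with no external load gives equal and opposite internal forces ±P in the two members. Since α_{concrete} > α_{titanium alloy}, cooling drives the concrete into tension and the titanium alloy into compression.
Compatibility of the two members (thermal + elastic change equal): (α₁ − α₂)ΔT = P·[1/(A₁E₁) + 1/(A₂E₂)].
|α₁ − α₂|·ΔT = 3×10⁻⁶ × 121 = 0.000363.
1/(A₁E₁) + 1/(A₂E₂) = 1/(1750×118×10³) + 1/(825×34×10³) = 4.049×10⁻⁸ N⁻¹.
P = 0.000363 / 4.049×10⁻⁸ = 8964 N = 8.964 kN.
σ_{concrete} = P/A₂ = 8964/825 = 10.87 MPa, tensile.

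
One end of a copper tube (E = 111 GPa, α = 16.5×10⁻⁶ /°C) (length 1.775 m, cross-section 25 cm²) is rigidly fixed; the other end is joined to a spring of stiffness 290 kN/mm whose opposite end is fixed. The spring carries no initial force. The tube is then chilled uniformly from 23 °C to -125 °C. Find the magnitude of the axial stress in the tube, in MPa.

σ ≈ 176 MPa (tensile)

If the spring were absent the tube would shorten by αΔT L = 16.5×10⁻⁶ × 148 × 1775 = 4.335 mm.
Let P be the tensile force in the spring. The tube extends elastically by PL/(AE) and the spring stretches by P/k; together these equal δ_free.
So P = δ_free / [L/(AE) + 1/k] = 4.335 / [ 1775/(2500×111×10³) + 1/(290×10³) ].
P = 4.335 / 9.845×10⁻⁶ = 440300 N.
σ = P/A = 440300/2500 = 176.1 MPa.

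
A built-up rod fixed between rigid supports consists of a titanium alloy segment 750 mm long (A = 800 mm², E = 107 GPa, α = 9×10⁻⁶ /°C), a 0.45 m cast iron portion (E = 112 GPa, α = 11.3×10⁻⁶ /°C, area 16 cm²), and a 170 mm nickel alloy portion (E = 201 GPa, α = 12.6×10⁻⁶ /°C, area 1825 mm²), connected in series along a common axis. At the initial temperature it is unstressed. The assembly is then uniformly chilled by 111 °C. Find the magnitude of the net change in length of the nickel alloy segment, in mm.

Free thermal contraction of the whole bar: Σ αᵢΔT Lᵢ = 9×10⁻⁶×111×750 + 11.3×10⁻⁶×111×450 + 12.6×10⁻⁶×111×170 = 1.551 mm.
The walls prevent any net length change, so an axial force P (same in every segment) develops. Compatibility: P · Σ Lᵢ/(AᵢEᵢ) = δ_free.
The series flexibility is Σ Lᵢ/(AᵢEᵢ) = 750/(800×107×10³) + 450/(1600×112×10³) + 170/(1825×201×10³) = 1.174×10⁻⁵ mm/N.
So P = 1.551 / 1.174×10⁻⁵ = 132.2 kN, tensile.
For the nickel alloy segment, free thermal change = 12.6×10⁻⁶×111×170 = 0.2378 mm and elastic change from P = 132200×170/(1825×201×10³) = 0.06126 mm; these oppose, so the net change is 0.176 mm (segment shortens).

|ΔL| ≈ 0.176 mm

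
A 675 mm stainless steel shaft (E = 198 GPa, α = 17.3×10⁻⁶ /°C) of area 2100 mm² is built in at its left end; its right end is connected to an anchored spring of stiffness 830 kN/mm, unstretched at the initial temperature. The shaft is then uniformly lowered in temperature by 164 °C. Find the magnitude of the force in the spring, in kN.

If the spring were absent the shaft would shorten by αΔT L = 17.3×10⁻⁶ × 164 × 675 = 1.915 mm.
Let P be the tensile force in the spring. The shaft extends elastically by PL/(AE) and the spring stretches by P/k; together these equal δ_free.
P [ L/(AE) + 1/k ] = δ_free → P [ 675/(2100×198×10³) + 1/(830×10³) ] = 1.915.
P = 1.915 / 2.828×10⁻⁶ = 677100 N.

P ≈ 677 kN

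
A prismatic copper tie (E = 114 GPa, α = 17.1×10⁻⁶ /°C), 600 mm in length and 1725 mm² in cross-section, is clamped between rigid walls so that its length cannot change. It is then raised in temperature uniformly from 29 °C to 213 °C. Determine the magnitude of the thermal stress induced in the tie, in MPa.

σ ≈ 359 MPa (compressive)

The supports are rigid, so the total axial strain is zero. The restrained thermal strain is ε = αΔT = 17.1×10⁻⁶ × 184 = 3146.4×10⁻⁶.
Hence σ = E·αΔT = 114×10³ × 3146.4×10⁻⁶ = 358.7 MPa, compressive.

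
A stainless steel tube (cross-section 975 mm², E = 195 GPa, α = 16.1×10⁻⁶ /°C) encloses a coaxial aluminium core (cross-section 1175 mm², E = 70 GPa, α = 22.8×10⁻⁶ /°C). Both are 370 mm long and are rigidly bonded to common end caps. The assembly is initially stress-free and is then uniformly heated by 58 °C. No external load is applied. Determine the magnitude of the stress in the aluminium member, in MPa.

σ ≈ 19 MPa (compressive)

The aluminium has the larger α, so on heating it would change length more than the stainless steel if both were free. The rigid plates force a common final length, so the aluminium is put into compression and the stainless steel into tension, with equal and opposite forces P (no external load).
Equating the net (thermal + elastic) strains gives |α₁ − α₂|·ΔT = P·[1/(A₁E₁) + 1/(A₂E₂)].
|α₁ − α₂|·ΔT = 6.7×10⁻⁶ × 58 = 0.0003886.
1/(A₁E₁) + 1/(A₂E₂) = 1/(975×195×10³) + 1/(1175×70×10³) = 1.742×10⁻⁸ N⁻¹.
So P = 0.0003886 / 1.742×10⁻⁸ = 22.31 kN.
σ_{aluminium} = P/A₂ = 22310/1175 = 18.99 MPa, compressive.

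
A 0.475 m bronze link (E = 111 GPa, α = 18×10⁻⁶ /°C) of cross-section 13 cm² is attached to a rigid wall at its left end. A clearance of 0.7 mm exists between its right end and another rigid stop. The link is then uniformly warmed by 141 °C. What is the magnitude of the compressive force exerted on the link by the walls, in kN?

Free thermal elongation = αΔT L = 18×10⁻⁶ × 141 × 475 = 1.206 mm.
The gap closes (δ_free > 0.7 mm) and the wall then resists a further 1.206 − 0.7 = 0.5055 mm of expansion.
So σ = E(δ_free − g)/L = 111×10³ × 0.5055/475 = 118.1 MPa.
Force on the wall = σA = 118.1 × 1300 mm² = 153.6 kN.

P ≈ 154 kN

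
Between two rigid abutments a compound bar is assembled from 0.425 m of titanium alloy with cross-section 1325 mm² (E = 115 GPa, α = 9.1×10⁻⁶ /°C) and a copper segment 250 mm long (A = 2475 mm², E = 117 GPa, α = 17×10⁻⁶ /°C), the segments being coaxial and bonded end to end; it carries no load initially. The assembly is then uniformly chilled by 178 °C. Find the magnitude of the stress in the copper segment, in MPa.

σ ≈ 160 MPa (tensile)

If the supports were absent, the total length change would be Σ αᵢΔT Lᵢ = 9.1×10⁻⁶×178×425 + 17×10⁻⁶×178×250 = 1.445 mm.
The rigid supports impose zero overall length change; the single axial force P common to all segments must satisfy P Σ Lᵢ/(AᵢEᵢ) = δ_free.
Σ Lᵢ/(AᵢEᵢ) = 425/(1325×115×10³) + 250/(2475×117×10³) = 3.653×10⁻⁶ mm/N.
Hence P = δ_free / Σ(L/AE) = 1.445/3.653×10⁻⁶ = 395.6 kN (tensile).
σ_{copper} = P / A = 395600 / 2475 = 159.8 MPa.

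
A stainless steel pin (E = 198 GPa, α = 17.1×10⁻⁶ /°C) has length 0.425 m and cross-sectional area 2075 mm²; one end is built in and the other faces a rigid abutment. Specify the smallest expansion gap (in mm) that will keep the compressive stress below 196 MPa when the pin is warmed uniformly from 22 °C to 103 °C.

g ≈ 0.168 mm

Free expansion if unrestrained: δ_free = αΔT L = 17.1×10⁻⁶ × 81 × 425 = 0.5887 mm.
A stress of 196 MPa corresponds to the wall pushing the pin back by σL/E = 196×425/(198×10³) = 0.4207 mm.
The gap must absorb the remainder: g_min = 0.5887 − 0.4207 = 0.168 mm.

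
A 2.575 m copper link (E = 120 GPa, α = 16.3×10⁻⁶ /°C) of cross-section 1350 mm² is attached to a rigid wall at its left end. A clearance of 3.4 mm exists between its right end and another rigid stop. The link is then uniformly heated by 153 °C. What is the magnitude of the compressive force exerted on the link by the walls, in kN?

P ≈ 190 kN

Free thermal elongation = αΔT L = 16.3×10⁻⁶ × 153 × 2575 = 6.422 mm.
The gap closes (δ_free > 3.4 mm) and the wall then resists a further 6.422 − 3.4 = 3.022 mm of expansion.
That suppressed elongation corresponds to σ = E·Δ/L = 120×10³ × 3.022/2575 = 140.8 MPa.
P = σA = 140.8 × 1350 = 190.1 kN.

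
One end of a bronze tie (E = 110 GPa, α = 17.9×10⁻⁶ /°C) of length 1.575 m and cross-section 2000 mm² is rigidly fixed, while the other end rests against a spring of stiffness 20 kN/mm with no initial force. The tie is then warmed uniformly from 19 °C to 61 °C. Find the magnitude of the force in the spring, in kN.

P ≈ 20.7 kN

The unrestrained thermal change is αΔT L = 17.9×10⁻⁶ × 42 × 1575 = 1.184 mm.
With a force P in the spring, the elastic change of the tie is PL/(AE) and that of the spring is P/k; compatibility requires their sum to equal δ_free.
P [ L/(AE) + 1/k ] = δ_free → P [ 1575/(2000×110×10³) + 1/(20×10³) ] = 1.184.
P = 1.184 / 5.716×10⁻⁵ = 20720 N.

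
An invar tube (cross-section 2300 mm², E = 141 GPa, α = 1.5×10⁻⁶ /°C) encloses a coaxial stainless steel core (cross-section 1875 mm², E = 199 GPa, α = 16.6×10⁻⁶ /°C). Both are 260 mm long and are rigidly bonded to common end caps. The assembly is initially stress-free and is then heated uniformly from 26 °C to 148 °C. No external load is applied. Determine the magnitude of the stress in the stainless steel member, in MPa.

σ ≈ 170 MPa (compressive)

Equilibrium of a rigid end plate with no external load gives equal and opposite internal forces ±P in the two members. Since α_{stainless steel} > α_{invar}, heating drives the stainless steel into compression and the invar into tension.
Equating the net (thermal + elastic) strains gives |α₁ − α₂|·ΔT = P·[1/(A₁E₁) + 1/(A₂E₂)].
|α₁ − α₂|·ΔT = 15.1×10⁻⁶ × 122 = 0.001842.
1/(A₁E₁) + 1/(A₂E₂) = 1/(2300×141×10³) + 1/(1875×199×10³) = 5.764×10⁻⁹ N⁻¹.
So P = 0.001842 / 5.764×10⁻⁹ = 319.6 kN.
σ_{stainless steel} = P/A₂ = 319600/1875 = 170.5 MPa, compressive.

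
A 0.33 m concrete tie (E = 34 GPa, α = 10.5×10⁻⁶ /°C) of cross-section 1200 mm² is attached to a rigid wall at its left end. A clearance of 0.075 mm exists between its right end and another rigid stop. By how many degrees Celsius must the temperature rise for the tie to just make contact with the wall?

Contact occurs when the free expansion equals the gap: αΔT L = 0.075 mm.
ΔT = 0.075 / (10.5×10⁻⁶ × 330) = 21.65 °C.

ΔT ≈ 21.6 °C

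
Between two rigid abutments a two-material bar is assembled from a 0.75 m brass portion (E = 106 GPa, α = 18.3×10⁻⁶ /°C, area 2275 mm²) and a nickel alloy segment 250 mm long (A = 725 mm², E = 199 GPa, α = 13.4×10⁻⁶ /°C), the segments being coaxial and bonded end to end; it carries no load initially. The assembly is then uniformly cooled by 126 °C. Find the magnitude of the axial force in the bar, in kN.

If the supports were absent, the total length change would be Σ αᵢΔT Lᵢ = 18.3×10⁻⁶×126×750 + 13.4×10⁻⁶×126×250 = 2.151 mm.
Since the ends are fixed, an axial force P builds up, equal in every segment, with P · Σ Lᵢ/(AᵢEᵢ) = δ_free.
Σ Lᵢ/(AᵢEᵢ) = 750/(2275×106×10³) + 250/(725×199×10³) = 4.843×10⁻⁶ mm/N.
Hence P = δ_free / Σ(L/AE) = 2.151/4.843×10⁻⁶ = 444.2 kN (tensile).

P ≈ 444 kN (tensile)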